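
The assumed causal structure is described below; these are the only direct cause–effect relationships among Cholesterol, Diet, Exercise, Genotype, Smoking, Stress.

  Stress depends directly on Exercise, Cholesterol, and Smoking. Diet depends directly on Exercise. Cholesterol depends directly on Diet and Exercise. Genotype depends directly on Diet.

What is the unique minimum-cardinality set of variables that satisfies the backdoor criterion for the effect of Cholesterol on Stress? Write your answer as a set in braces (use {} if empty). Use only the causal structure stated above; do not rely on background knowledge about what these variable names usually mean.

{Exercise}

Variables eligible for adjustment (non-descendants of Cholesterol, excluding Cholesterol and Stress): {Diet, Exercise, Genotype, Smoking}.
Backdoor paths from Cholesterol to Stress:
  P1: Cholesterol <- Exercise -> Stress
  P2: Cholesterol <- Diet <- Exercise -> Stress
The empty set is not sufficient: P1 (Cholesterol <- Exercise -> Stress) has no collider blocking it and no conditioned non-collider, so it is open.
Try {Exercise}:
  P1: blocked at fork node Exercise ∈ conditioning set.
  P2: blocked at fork node Exercise ∈ conditioning set.
{Exercise} contains no descendant of Cholesterol and blocks every backdoor path.
No other singleton works — e.g. {Smoking} leaves P1 open — so {Exercise} is the unique smallest valid adjustment set.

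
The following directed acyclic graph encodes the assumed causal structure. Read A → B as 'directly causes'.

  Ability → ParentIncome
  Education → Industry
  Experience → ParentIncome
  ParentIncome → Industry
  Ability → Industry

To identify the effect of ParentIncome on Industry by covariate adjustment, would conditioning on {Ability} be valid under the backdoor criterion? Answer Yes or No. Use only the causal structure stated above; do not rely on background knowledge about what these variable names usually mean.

Yes

Backdoor paths from ParentIncome to Industry (paths whose first edge points into ParentIncome):
  P1: ParentIncome <- Ability -> Industry
Condition 1 (no descendant of ParentIncome in the set): holds — descendants of ParentIncome are {Industry}; none are in {Ability}.
Condition 2 (every backdoor path blocked by {Ability}):
  P1: blocked at fork node Ability ∈ conditioning set.
{Ability} satisfies the backdoor criterion.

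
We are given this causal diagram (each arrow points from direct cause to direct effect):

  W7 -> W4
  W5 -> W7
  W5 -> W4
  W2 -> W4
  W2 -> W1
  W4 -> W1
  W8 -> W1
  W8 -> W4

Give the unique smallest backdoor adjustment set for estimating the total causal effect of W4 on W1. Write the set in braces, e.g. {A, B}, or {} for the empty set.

Variables eligible for adjustment (non-descendants of W4, excluding W4 and W1): {W2, W5, W7, W8}.
Backdoor paths from W4 to W1:
  P1: W4 <- W8 -> W1
  P2: W4 <- W2 -> W1
The empty set is not sufficient: P1 (W4 <- W8 -> W1) has no collider blocking it and no conditioned non-collider, so it is open.
Try {W2, W8}:
  P1: blocked at fork node W8 ∈ conditioning set.
  P2: blocked at fork node W2 ∈ conditioning set.
{W2, W8} contains no descendant of W4 and blocks every backdoor path.
Every element of {W2, W8} is needed (dropping W2 leaves P2 open; dropping W8 leaves P1 open), so no proper subset is valid.
Among all size-2 subsets of the eligible variables, only {W2, W8} blocks every backdoor path, so it is the unique smallest valid adjustment set.

{W2, W8}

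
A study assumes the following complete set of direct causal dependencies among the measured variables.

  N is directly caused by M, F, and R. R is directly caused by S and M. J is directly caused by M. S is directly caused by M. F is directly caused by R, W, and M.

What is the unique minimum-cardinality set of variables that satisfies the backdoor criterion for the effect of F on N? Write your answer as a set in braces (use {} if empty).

{M, R}

Variables eligible for adjustment (non-descendants of F, excluding F and N): {J, M, R, S, W}.
Backdoor paths from F to N:
  P1: F <- M -> S -> R -> N
  P2: F <- M -> R -> N
  P3: F <- M -> N
  P4: F <- R <- M -> N
  P5: F <- R <- S <- M -> N
  P6: F <- R -> N
The empty set is not sufficient: P1 (F <- M -> S -> R -> N) has no collider blocking it and no conditioned non-collider, so it is open.
Try {M, R}:
  P1: blocked at fork node M ∈ conditioning set.
  P2: blocked at fork node M ∈ conditioning set.
  P3: blocked at fork node M ∈ conditioning set.
  P4: blocked at chain node R ∈ conditioning set.
  P5: blocked at chain node R ∈ conditioning set.
  P6: blocked at fork node R ∈ conditioning set.
{M, R} contains no descendant of F and blocks every backdoor path.
Every element of {M, R} is needed (dropping M leaves P3 open; dropping R leaves P6 open), so no proper subset is valid.
Among all size-2 subsets of the eligible variables, only {M, R} blocks every backdoor path, so it is the unique smallest valid adjustment set.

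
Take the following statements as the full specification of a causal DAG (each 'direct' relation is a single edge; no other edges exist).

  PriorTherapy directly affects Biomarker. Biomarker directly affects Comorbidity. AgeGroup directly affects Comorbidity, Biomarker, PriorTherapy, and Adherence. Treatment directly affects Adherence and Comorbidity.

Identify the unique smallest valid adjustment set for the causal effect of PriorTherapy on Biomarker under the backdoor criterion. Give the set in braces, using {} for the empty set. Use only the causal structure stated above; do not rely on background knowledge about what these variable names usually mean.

Variables eligible for adjustment (non-descendants of PriorTherapy, excluding PriorTherapy and Biomarker): {Adherence, AgeGroup, Treatment}.
Backdoor paths from PriorTherapy to Biomarker:
  P1: PriorTherapy <- AgeGroup -> Adherence <- Treatment -> Comorbidity <- Biomarker
  P2: PriorTherapy <- AgeGroup -> Biomarker
  P3: PriorTherapy <- AgeGroup -> Comorbidity <- Biomarker
The empty set is not sufficient: P2 (PriorTherapy <- AgeGroup -> Biomarker) has no collider blocking it and no conditioned non-collider, so it is open.
Try {AgeGroup}:
  P1: blocked at fork node AgeGroup ∈ conditioning set.
  P2: blocked at fork node AgeGroup ∈ conditioning set.
  P3: blocked at fork node AgeGroup ∈ conditioning set.
{AgeGroup} contains no descendant of PriorTherapy and blocks every backdoor path.
No other singleton works — e.g. {Treatment} leaves P2 open — so {AgeGroup} is the unique smallest valid adjustment set.

{AgeGroup}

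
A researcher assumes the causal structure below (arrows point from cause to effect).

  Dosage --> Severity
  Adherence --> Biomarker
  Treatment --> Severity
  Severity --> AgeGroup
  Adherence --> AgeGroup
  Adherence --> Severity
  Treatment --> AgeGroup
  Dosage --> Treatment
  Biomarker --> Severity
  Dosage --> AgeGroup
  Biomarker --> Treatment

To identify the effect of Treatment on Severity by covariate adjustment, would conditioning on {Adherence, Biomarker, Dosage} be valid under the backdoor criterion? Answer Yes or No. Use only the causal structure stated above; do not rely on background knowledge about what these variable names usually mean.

Yes

Backdoor paths from Treatment to Severity (paths whose first edge points into Treatment):
  P1: Treatment <- Biomarker <- Adherence -> Severity
  P2: Treatment <- Biomarker <- Adherence -> AgeGroup <- Dosage -> Severity
  P3: Treatment <- Biomarker <- Adherence -> AgeGroup <- Severity
  P4: Treatment <- Biomarker -> Severity
  P5: Treatment <- Dosage -> Severity
  P6: Treatment <- Dosage -> AgeGroup <- Adherence -> Biomarker -> Severity
  P7: Treatment <- Dosage -> AgeGroup <- Adherence -> Severity
  P8: Treatment <- Dosage -> AgeGroup <- Severity
Condition 1 (no descendant of Treatment in the set): holds — descendants of Treatment are {AgeGroup, Severity}; none are in {Adherence, Biomarker, Dosage}.
Condition 2 (every backdoor path blocked by {Adherence, Biomarker, Dosage}):
  P1: blocked at chain node Biomarker ∈ conditioning set.
  P2: blocked at chain node Biomarker ∈ conditioning set.
  P3: blocked at chain node Biomarker ∈ conditioning set.
  P4: blocked at fork node Biomarker ∈ conditioning set.
  P5: blocked at fork node Dosage ∈ conditioning set.
  P6: blocked at fork node Dosage ∈ conditioning set.
  P7: blocked at fork node Dosage ∈ conditioning set.
  P8: blocked at fork node Dosage ∈ conditioning set.
{Adherence, Biomarker, Dosage} satisfies the backdoor criterion.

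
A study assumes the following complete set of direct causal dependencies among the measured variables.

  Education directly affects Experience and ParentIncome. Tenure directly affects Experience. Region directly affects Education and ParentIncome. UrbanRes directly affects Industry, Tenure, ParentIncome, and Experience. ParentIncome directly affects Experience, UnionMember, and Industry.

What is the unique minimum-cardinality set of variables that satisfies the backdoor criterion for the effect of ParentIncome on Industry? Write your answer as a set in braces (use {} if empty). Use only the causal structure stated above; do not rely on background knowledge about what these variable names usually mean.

Variables eligible for adjustment (non-descendants of ParentIncome, excluding ParentIncome and Industry): {Education, Region, Tenure, UrbanRes}.
Backdoor paths from ParentIncome to Industry:
  P1: ParentIncome <- Region -> Education -> Experience <- UrbanRes -> Industry
  P2: ParentIncome <- Region -> Education -> Experience <- Tenure <- UrbanRes -> Industry
  P3: ParentIncome <- UrbanRes -> Industry
  P4: ParentIncome <- Education -> Experience <- UrbanRes -> Industry
  P5: ParentIncome <- Education -> Experience <- Tenure <- UrbanRes -> Industry
The empty set is not sufficient: P3 (ParentIncome <- UrbanRes -> Industry) has no collider blocking it and no conditioned non-collider, so it is open.
Try {UrbanRes}:
  P1: blocked at collider Experience (neither it nor any descendant is in the conditioning set).
  P2: blocked at collider Experience (neither it nor any descendant is in the conditioning set).
  P3: blocked at fork node UrbanRes ∈ conditioning set.
  P4: blocked at collider Experience (neither it nor any descendant is in the conditioning set).
  P5: blocked at collider Experience (neither it nor any descendant is in the conditioning set).
{UrbanRes} contains no descendant of ParentIncome and blocks every backdoor path.
No other singleton works — e.g. {Region} leaves P3 open — so {UrbanRes} is the unique smallest valid adjustment set.

{UrbanRes}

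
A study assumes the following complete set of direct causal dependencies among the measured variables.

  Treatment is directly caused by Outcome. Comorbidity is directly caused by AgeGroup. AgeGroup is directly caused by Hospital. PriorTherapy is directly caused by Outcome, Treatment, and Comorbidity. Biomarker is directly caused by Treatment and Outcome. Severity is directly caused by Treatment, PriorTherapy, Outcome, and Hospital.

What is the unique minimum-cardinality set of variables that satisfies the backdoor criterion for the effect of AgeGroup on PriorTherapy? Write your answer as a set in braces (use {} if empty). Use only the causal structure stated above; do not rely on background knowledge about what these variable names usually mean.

Variables eligible for adjustment (non-descendants of AgeGroup, excluding AgeGroup and PriorTherapy): {Biomarker, Hospital, Outcome, Treatment}.
Backdoor paths from AgeGroup to PriorTherapy:
  P1: AgeGroup <- Hospital -> Severity <- Outcome -> Treatment -> PriorTherapy
  P2: AgeGroup <- Hospital -> Severity <- Outcome -> Biomarker <- Treatment -> PriorTherapy
  P3: AgeGroup <- Hospital -> Severity <- Outcome -> PriorTherapy
  P4: AgeGroup <- Hospital -> Severity <- Treatment <- Outcome -> PriorTherapy
  P5: AgeGroup <- Hospital -> Severity <- Treatment -> Biomarker <- Outcome -> PriorTherapy
  P6: AgeGroup <- Hospital -> Severity <- Treatment -> PriorTherapy
  P7: AgeGroup <- Hospital -> Severity <- PriorTherapy
Each backdoor path contains an unconditioned collider, so every path is already blocked with the empty conditioning set:
  P1: blocked at collider Severity (neither it nor any descendant is in the conditioning set).
  P2: blocked at collider Severity (neither it nor any descendant is in the conditioning set).
  P3: blocked at collider Severity (neither it nor any descendant is in the conditioning set).
  P4: blocked at collider Severity (neither it nor any descendant is in the conditioning set).
  P5: blocked at collider Severity (neither it nor any descendant is in the conditioning set).
  P6: blocked at collider Severity (neither it nor any descendant is in the conditioning set).
  P7: blocked at collider Severity (neither it nor any descendant is in the conditioning set).
The empty set is therefore the unique smallest valid set.

{}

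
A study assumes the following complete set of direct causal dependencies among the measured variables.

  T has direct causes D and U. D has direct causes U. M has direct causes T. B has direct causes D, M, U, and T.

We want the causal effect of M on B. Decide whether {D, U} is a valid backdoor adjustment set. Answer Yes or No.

Backdoor paths from M to B (paths whose first edge points into M):
  P1: M <- T <- U -> D -> B
  P2: M <- T <- U -> B
  P3: M <- T <- D <- U -> B
  P4: M <- T <- D -> B
  P5: M <- T -> B
Condition 1 (no descendant of M in the set): holds — descendants of M are {B}; none are in {D, U}.
Condition 2 (every backdoor path blocked by {D, U}):
  P1: blocked at fork node U ∈ conditioning set.
  P2: blocked at fork node U ∈ conditioning set.
  P3: blocked at chain node D ∈ conditioning set.
  P4: blocked at fork node D ∈ conditioning set.
  P5: open — no interior node is in the conditioning set.
{D, U} does not satisfy the backdoor criterion.

No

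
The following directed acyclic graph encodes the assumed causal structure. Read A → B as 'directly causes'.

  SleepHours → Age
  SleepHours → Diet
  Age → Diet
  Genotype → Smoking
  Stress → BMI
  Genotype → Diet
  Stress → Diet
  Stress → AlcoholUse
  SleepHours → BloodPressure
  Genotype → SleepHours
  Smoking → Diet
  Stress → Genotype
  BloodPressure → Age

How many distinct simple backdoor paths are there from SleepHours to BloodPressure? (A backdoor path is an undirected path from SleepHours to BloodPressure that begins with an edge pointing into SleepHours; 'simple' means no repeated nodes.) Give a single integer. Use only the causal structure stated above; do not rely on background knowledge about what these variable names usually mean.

3

A backdoor path from SleepHours to BloodPressure is any simple undirected path whose first edge points into SleepHours (i.e. leaves SleepHours via a parent).
Parents of SleepHours: {Genotype}.
Enumerating:
  P1: SleepHours <- Genotype <- Stress -> Diet <- Age <- BloodPressure
  P2: SleepHours <- Genotype -> Smoking -> Diet <- Age <- BloodPressure
  P3: SleepHours <- Genotype -> Diet <- Age <- BloodPressure
That exhausts the simple backdoor paths. Count: 3.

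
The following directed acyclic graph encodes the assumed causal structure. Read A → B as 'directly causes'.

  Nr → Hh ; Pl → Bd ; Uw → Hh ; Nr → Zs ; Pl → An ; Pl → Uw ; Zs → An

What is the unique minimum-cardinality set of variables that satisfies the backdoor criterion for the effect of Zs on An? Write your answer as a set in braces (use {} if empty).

Variables eligible for adjustment (non-descendants of Zs, excluding Zs and An): {Bd, Hh, Nr, Pl, Uw}.
Backdoor paths from Zs to An:
  P1: Zs <- Nr -> Hh <- Uw <- Pl -> An
Each backdoor path contains an unconditioned collider, so every path is already blocked with the empty conditioning set:
  P1: blocked at collider Hh (neither it nor any descendant is in the conditioning set).
The empty set is therefore the unique smallest valid set.

{}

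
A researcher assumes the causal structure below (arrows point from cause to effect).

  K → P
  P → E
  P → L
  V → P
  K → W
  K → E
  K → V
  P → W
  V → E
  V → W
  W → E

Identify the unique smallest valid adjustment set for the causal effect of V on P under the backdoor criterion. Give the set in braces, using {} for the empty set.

{K}

Variables eligible for adjustment (non-descendants of V, excluding V and P): {K}.
Backdoor paths from V to P:
  P1: V <- K -> P
  P2: V <- K -> W <- P
  P3: V <- K -> W -> E <- P
  P4: V <- K -> E <- P
  P5: V <- K -> E <- W <- P
The empty set is not sufficient: P1 (V <- K -> P) has no collider blocking it and no conditioned non-collider, so it is open.
Try {K}:
  P1: blocked at fork node K ∈ conditioning set.
  P2: blocked at fork node K ∈ conditioning set.
  P3: blocked at fork node K ∈ conditioning set.
  P4: blocked at fork node K ∈ conditioning set.
  P5: blocked at fork node K ∈ conditioning set.
{K} contains no descendant of V and blocks every backdoor path.
{K} is the unique smallest valid adjustment set.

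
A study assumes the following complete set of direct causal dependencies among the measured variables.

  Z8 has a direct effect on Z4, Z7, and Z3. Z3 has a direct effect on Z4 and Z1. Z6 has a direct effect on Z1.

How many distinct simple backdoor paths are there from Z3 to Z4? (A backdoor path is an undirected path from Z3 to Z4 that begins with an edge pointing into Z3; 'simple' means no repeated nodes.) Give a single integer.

1

A backdoor path from Z3 to Z4 is any simple undirected path whose first edge points into Z3 (i.e. leaves Z3 via a parent).
Parents of Z3: {Z8}.
Enumerating:
  P1: Z3 <- Z8 -> Z4
That exhausts the simple backdoor paths. Count: 1.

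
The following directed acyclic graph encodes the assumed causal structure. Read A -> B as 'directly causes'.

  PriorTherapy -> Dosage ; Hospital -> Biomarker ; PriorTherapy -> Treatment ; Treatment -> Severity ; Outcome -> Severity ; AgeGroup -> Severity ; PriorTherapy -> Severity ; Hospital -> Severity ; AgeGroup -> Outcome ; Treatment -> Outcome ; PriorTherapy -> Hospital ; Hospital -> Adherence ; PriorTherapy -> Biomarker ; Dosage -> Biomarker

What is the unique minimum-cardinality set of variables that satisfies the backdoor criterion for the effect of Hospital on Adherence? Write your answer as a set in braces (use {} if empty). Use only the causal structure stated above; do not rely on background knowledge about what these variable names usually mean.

Variables eligible for adjustment (non-descendants of Hospital, excluding Hospital and Adherence): {AgeGroup, Dosage, Outcome, PriorTherapy, Treatment}.
Backdoor paths from Hospital to Adherence:
  (none)
With no backdoor paths the empty set already satisfies the criterion, and it is trivially minimal.

{}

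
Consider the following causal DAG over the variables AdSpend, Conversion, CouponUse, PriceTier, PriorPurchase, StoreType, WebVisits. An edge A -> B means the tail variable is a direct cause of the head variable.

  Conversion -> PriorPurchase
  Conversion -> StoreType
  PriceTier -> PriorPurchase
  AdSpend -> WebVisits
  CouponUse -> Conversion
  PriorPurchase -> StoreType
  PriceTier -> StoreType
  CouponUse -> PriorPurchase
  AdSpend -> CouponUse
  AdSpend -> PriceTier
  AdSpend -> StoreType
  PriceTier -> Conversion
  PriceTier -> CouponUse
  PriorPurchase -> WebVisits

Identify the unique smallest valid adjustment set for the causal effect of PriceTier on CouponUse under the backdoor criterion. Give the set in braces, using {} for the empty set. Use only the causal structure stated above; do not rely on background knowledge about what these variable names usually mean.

{AdSpend}

Variables eligible for adjustment (non-descendants of PriceTier, excluding PriceTier and CouponUse): {AdSpend}.
Backdoor paths from PriceTier to CouponUse:
  P1: PriceTier <- AdSpend -> CouponUse
  P2: PriceTier <- AdSpend -> WebVisits <- PriorPurchase <- CouponUse
  P3: PriceTier <- AdSpend -> WebVisits <- PriorPurchase <- Conversion <- CouponUse
  P4: PriceTier <- AdSpend -> WebVisits <- PriorPurchase -> StoreType <- Conversion <- CouponUse
  P5: PriceTier <- AdSpend -> StoreType <- Conversion <- CouponUse
  P6: PriceTier <- AdSpend -> StoreType <- Conversion -> PriorPurchase <- CouponUse
  P7: PriceTier <- AdSpend -> StoreType <- PriorPurchase <- CouponUse
  P8: PriceTier <- AdSpend -> StoreType <- PriorPurchase <- Conversion <- CouponUse
The empty set is not sufficient: P1 (PriceTier <- AdSpend -> CouponUse) has no collider blocking it and no conditioned non-collider, so it is open.
Try {AdSpend}:
  P1: blocked at fork node AdSpend ∈ conditioning set.
  P2: blocked at fork node AdSpend ∈ conditioning set.
  P3: blocked at fork node AdSpend ∈ conditioning set.
  P4: blocked at fork node AdSpend ∈ conditioning set.
  P5: blocked at fork node AdSpend ∈ conditioning set.
  P6: blocked at fork node AdSpend ∈ conditioning set.
  P7: blocked at fork node AdSpend ∈ conditioning set.
  P8: blocked at fork node AdSpend ∈ conditioning set.
{AdSpend} contains no descendant of PriceTier and blocks every backdoor path.
{AdSpend} is the unique smallest valid adjustment set.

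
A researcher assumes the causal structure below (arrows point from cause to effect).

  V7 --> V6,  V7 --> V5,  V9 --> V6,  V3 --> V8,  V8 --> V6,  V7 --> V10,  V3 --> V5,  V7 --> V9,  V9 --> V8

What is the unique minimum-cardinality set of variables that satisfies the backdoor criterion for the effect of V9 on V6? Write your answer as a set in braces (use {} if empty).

Variables eligible for adjustment (non-descendants of V9, excluding V9 and V6): {V10, V3, V5, V7}.
Backdoor paths from V9 to V6:
  P1: V9 <- V7 -> V5 <- V3 -> V8 -> V6
  P2: V9 <- V7 -> V6
The empty set is not sufficient: P2 (V9 <- V7 -> V6) has no collider blocking it and no conditioned non-collider, so it is open.
Try {V7}:
  P1: blocked at fork node V7 ∈ conditioning set.
  P2: blocked at fork node V7 ∈ conditioning set.
{V7} contains no descendant of V9 and blocks every backdoor path.
No other singleton works — e.g. {V3} leaves P2 open — so {V7} is the unique smallest valid adjustment set.

{V7}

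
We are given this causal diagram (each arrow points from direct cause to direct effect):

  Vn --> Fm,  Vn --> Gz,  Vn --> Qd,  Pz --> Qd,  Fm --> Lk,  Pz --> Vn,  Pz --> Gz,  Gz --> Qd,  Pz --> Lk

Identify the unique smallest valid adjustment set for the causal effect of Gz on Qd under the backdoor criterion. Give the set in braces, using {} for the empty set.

{Pz, Vn}

Variables eligible for adjustment (non-descendants of Gz, excluding Gz and Qd): {Fm, Lk, Pz, Vn}.
Backdoor paths from Gz to Qd:
  P1: Gz <- Pz -> Vn -> Qd
  P2: Gz <- Pz -> Lk <- Fm <- Vn -> Qd
  P3: Gz <- Pz -> Qd
  P4: Gz <- Vn <- Pz -> Qd
  P5: Gz <- Vn -> Fm -> Lk <- Pz -> Qd
  P6: Gz <- Vn -> Qd
The empty set is not sufficient: P1 (Gz <- Pz -> Vn -> Qd) has no collider blocking it and no conditioned non-collider, so it is open.
Try {Pz, Vn}:
  P1: blocked at fork node Pz ∈ conditioning set.
  P2: blocked at fork node Pz ∈ conditioning set.
  P3: blocked at fork node Pz ∈ conditioning set.
  P4: blocked at chain node Vn ∈ conditioning set.
  P5: blocked at fork node Vn ∈ conditioning set.
  P6: blocked at fork node Vn ∈ conditioning set.
{Pz, Vn} contains no descendant of Gz and blocks every backdoor path.
Every element of {Pz, Vn} is needed (dropping Pz leaves P3 open; dropping Vn leaves P6 open), so no proper subset is valid.
Among all size-2 subsets of the eligible variables, only {Pz, Vn} blocks every backdoor path, so it is the unique smallest valid adjustment set.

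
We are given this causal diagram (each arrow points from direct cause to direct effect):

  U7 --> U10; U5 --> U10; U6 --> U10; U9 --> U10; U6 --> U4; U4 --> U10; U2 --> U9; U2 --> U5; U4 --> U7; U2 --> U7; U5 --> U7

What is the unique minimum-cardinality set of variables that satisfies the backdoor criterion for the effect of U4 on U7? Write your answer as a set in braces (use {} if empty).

Variables eligible for adjustment (non-descendants of U4, excluding U4 and U7): {U2, U5, U6, U9}.
Backdoor paths from U4 to U7:
  P1: U4 <- U6 -> U10 <- U5 <- U2 -> U7
  P2: U4 <- U6 -> U10 <- U5 -> U7
  P3: U4 <- U6 -> U10 <- U9 <- U2 -> U5 -> U7
  P4: U4 <- U6 -> U10 <- U9 <- U2 -> U7
  P5: U4 <- U6 -> U10 <- U7
Each backdoor path contains an unconditioned collider, so every path is already blocked with the empty conditioning set:
  P1: blocked at collider U10 (neither it nor any descendant is in the conditioning set).
  P2: blocked at collider U10 (neither it nor any descendant is in the conditioning set).
  P3: blocked at collider U10 (neither it nor any descendant is in the conditioning set).
  P4: blocked at collider U10 (neither it nor any descendant is in the conditioning set).
  P5: blocked at collider U10 (neither it nor any descendant is in the conditioning set).
The empty set is therefore the unique smallest valid set.

{}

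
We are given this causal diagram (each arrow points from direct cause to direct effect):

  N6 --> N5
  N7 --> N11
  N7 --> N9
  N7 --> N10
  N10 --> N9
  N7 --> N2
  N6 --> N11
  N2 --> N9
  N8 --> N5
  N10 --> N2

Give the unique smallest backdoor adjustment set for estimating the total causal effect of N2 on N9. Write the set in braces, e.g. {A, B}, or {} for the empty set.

{N10, N7}

Variables eligible for adjustment (non-descendants of N2, excluding N2 and N9): {N10, N11, N5, N6, N7, N8}.
Backdoor paths from N2 to N9:
  P1: N2 <- N7 -> N10 -> N9
  P2: N2 <- N7 -> N9
  P3: N2 <- N10 <- N7 -> N9
  P4: N2 <- N10 -> N9
The empty set is not sufficient: P1 (N2 <- N7 -> N10 -> N9) has no collider blocking it and no conditioned non-collider, so it is open.
Try {N10, N7}:
  P1: blocked at fork node N7 ∈ conditioning set.
  P2: blocked at fork node N7 ∈ conditioning set.
  P3: blocked at chain node N10 ∈ conditioning set.
  P4: blocked at fork node N10 ∈ conditioning set.
{N10, N7} contains no descendant of N2 and blocks every backdoor path.
Every element of {N10, N7} is needed (dropping N10 leaves P4 open; dropping N7 leaves P2 open), so no proper subset is valid.
Among all size-2 subsets of the eligible variables, only {N10, N7} blocks every backdoor path, so it is the unique smallest valid adjustment set.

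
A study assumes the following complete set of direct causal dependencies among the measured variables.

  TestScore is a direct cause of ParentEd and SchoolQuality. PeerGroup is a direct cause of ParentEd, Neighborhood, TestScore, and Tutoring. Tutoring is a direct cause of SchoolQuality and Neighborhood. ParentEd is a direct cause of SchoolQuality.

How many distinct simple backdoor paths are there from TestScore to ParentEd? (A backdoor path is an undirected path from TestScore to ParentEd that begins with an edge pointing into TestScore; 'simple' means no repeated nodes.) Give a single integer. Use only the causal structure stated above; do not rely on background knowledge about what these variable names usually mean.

A backdoor path from TestScore to ParentEd is any simple undirected path whose first edge points into TestScore (i.e. leaves TestScore via a parent).
Parents of TestScore: {PeerGroup}.
Enumerating:
  P1: TestScore <- PeerGroup -> Tutoring -> SchoolQuality <- ParentEd
  P2: TestScore <- PeerGroup -> Neighborhood <- Tutoring -> SchoolQuality <- ParentEd
  P3: TestScore <- PeerGroup -> ParentEd
That exhausts the simple backdoor paths. Count: 3.

3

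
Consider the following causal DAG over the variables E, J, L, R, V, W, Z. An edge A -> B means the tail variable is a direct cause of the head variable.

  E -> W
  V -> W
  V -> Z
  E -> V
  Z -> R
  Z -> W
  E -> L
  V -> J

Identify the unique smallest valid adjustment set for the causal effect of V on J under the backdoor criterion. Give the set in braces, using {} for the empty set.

Variables eligible for adjustment (non-descendants of V, excluding V and J): {E, L}.
Backdoor paths from V to J:
  (none)
With no backdoor paths the empty set already satisfies the criterion, and it is trivially minimal.

{}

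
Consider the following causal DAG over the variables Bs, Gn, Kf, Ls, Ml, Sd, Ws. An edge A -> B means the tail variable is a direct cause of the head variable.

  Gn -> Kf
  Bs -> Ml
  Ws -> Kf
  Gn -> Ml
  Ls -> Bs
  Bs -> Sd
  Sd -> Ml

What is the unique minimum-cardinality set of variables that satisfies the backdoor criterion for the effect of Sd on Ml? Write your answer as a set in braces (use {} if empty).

{Bs}

Variables eligible for adjustment (non-descendants of Sd, excluding Sd and Ml): {Bs, Gn, Kf, Ls, Ws}.
Backdoor paths from Sd to Ml:
  P1: Sd <- Bs -> Ml
The empty set is not sufficient: P1 (Sd <- Bs -> Ml) has no collider blocking it and no conditioned non-collider, so it is open.
Try {Bs}:
  P1: blocked at fork node Bs ∈ conditioning set.
{Bs} contains no descendant of Sd and blocks every backdoor path.
No other singleton works — e.g. {Ls} leaves P1 open — so {Bs} is the unique smallest valid adjustment set.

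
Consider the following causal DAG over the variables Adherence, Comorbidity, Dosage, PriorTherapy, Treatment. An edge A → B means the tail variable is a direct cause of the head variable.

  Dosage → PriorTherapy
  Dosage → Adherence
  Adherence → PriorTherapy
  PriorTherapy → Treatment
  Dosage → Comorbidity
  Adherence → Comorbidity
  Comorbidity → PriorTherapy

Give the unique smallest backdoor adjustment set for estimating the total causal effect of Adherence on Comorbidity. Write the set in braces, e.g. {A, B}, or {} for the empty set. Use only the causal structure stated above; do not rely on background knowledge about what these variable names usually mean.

Variables eligible for adjustment (non-descendants of Adherence, excluding Adherence and Comorbidity): {Dosage}.
Backdoor paths from Adherence to Comorbidity:
  P1: Adherence <- Dosage -> Comorbidity
  P2: Adherence <- Dosage -> PriorTherapy <- Comorbidity
The empty set is not sufficient: P1 (Adherence <- Dosage -> Comorbidity) has no collider blocking it and no conditioned non-collider, so it is open.
Try {Dosage}:
  P1: blocked at fork node Dosage ∈ conditioning set.
  P2: blocked at fork node Dosage ∈ conditioning set.
{Dosage} contains no descendant of Adherence and blocks every backdoor path.
{Dosage} is the unique smallest valid adjustment set.

{Dosage}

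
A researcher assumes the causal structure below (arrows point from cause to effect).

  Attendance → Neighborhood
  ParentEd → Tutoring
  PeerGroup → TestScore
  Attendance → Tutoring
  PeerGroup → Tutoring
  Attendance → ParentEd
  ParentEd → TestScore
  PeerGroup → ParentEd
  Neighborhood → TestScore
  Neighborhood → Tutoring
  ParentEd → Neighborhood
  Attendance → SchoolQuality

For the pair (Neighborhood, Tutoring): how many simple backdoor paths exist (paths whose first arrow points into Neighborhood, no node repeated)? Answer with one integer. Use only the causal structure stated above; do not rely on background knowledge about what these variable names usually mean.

8

A backdoor path from Neighborhood to Tutoring is any simple undirected path whose first edge points into Neighborhood (i.e. leaves Neighborhood via a parent).
Parents of Neighborhood: {Attendance, ParentEd}.
Enumerating:
  P1: Neighborhood <- Attendance -> ParentEd <- PeerGroup -> Tutoring
  P2: Neighborhood <- Attendance -> ParentEd -> TestScore <- PeerGroup -> Tutoring
  P3: Neighborhood <- Attendance -> ParentEd -> Tutoring
  P4: Neighborhood <- Attendance -> Tutoring
  P5: Neighborhood <- ParentEd <- Attendance -> Tutoring
  P6: Neighborhood <- ParentEd <- PeerGroup -> Tutoring
  P7: Neighborhood <- ParentEd -> TestScore <- PeerGroup -> Tutoring
  P8: Neighborhood <- ParentEd -> Tutoring
That exhausts the simple backdoor paths. Count: 8.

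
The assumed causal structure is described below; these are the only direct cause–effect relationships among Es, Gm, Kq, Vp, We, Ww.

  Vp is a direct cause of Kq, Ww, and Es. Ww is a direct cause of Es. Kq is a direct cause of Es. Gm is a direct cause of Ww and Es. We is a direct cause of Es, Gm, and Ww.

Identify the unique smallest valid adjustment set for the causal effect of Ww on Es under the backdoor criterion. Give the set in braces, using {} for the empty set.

Variables eligible for adjustment (non-descendants of Ww, excluding Ww and Es): {Gm, Kq, Vp, We}.
Backdoor paths from Ww to Es:
  P1: Ww <- We -> Gm -> Es
  P2: Ww <- We -> Es
  P3: Ww <- Vp -> Kq -> Es
  P4: Ww <- Vp -> Es
  P5: Ww <- Gm <- We -> Es
  P6: Ww <- Gm -> Es
The empty set is not sufficient: P1 (Ww <- We -> Gm -> Es) has no collider blocking it and no conditioned non-collider, so it is open.
Try {Gm, Vp, We}:
  P1: blocked at fork node We ∈ conditioning set.
  P2: blocked at fork node We ∈ conditioning set.
  P3: blocked at fork node Vp ∈ conditioning set.
  P4: blocked at fork node Vp ∈ conditioning set.
  P5: blocked at chain node Gm ∈ conditioning set.
  P6: blocked at fork node Gm ∈ conditioning set.
{Gm, Vp, We} contains no descendant of Ww and blocks every backdoor path.
Every element of {Gm, Vp, We} is needed (dropping Gm leaves P6 open; dropping Vp leaves P3 open; dropping We leaves P2 open), so no proper subset is valid.
Among all size-3 subsets of the eligible variables, only {Gm, Vp, We} blocks every backdoor path, so it is the unique smallest valid adjustment set.

{Gm, Vp, We}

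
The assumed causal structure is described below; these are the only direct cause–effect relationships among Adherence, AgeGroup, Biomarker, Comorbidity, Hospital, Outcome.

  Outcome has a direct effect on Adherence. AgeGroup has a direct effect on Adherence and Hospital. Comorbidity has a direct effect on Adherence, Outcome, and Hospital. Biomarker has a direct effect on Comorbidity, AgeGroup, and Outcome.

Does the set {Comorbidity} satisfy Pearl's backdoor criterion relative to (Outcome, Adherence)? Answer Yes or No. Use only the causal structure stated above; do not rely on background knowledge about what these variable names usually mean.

Backdoor paths from Outcome to Adherence (paths whose first edge points into Outcome):
  P1: Outcome <- Biomarker -> AgeGroup -> Hospital <- Comorbidity -> Adherence
  P2: Outcome <- Biomarker -> AgeGroup -> Adherence
  P3: Outcome <- Biomarker -> Comorbidity -> Hospital <- AgeGroup -> Adherence
  P4: Outcome <- Biomarker -> Comorbidity -> Adherence
  P5: Outcome <- Comorbidity <- Biomarker -> AgeGroup -> Adherence
  P6: Outcome <- Comorbidity -> Hospital <- AgeGroup -> Adherence
  P7: Outcome <- Comorbidity -> Adherence
Condition 1 (no descendant of Outcome in the set): holds — descendants of Outcome are {Adherence}; none are in {Comorbidity}.
Condition 2 (every backdoor path blocked by {Comorbidity}):
  P1: blocked at collider Hospital (neither it nor any descendant is in the conditioning set).
  P2: open — no interior node is in the conditioning set.
  P3: blocked at chain node Comorbidity ∈ conditioning set.
  P4: blocked at chain node Comorbidity ∈ conditioning set.
  P5: blocked at chain node Comorbidity ∈ conditioning set.
  P6: blocked at fork node Comorbidity ∈ conditioning set.
  P7: blocked at fork node Comorbidity ∈ conditioning set.
{Comorbidity} does not satisfy the backdoor criterion.

No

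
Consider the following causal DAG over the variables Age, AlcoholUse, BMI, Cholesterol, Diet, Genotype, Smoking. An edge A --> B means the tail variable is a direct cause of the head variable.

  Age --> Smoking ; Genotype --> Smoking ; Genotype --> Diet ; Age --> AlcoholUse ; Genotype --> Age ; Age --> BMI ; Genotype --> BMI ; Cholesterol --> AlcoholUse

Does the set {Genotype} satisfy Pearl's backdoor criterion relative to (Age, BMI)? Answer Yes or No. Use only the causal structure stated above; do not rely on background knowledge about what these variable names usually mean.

Backdoor paths from Age to BMI (paths whose first edge points into Age):
  P1: Age <- Genotype -> BMI
Condition 1 (no descendant of Age in the set): holds — descendants of Age are {AlcoholUse, BMI, Smoking}; none are in {Genotype}.
Condition 2 (every backdoor path blocked by {Genotype}):
  P1: blocked at fork node Genotype ∈ conditioning set.
{Genotype} satisfies the backdoor criterion.

Yes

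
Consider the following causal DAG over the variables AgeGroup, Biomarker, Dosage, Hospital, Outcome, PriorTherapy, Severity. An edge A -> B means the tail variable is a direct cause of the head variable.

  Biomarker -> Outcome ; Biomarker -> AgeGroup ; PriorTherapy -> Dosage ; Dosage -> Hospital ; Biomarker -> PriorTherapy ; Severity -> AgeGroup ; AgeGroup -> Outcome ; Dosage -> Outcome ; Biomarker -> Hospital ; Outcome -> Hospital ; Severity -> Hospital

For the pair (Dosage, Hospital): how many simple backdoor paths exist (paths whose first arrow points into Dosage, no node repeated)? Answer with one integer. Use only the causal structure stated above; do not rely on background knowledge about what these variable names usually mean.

5

A backdoor path from Dosage to Hospital is any simple undirected path whose first edge points into Dosage (i.e. leaves Dosage via a parent).
Parents of Dosage: {PriorTherapy}.
Enumerating:
  P1: Dosage <- PriorTherapy <- Biomarker -> AgeGroup <- Severity -> Hospital
  P2: Dosage <- PriorTherapy <- Biomarker -> AgeGroup -> Outcome -> Hospital
  P3: Dosage <- PriorTherapy <- Biomarker -> Outcome <- AgeGroup <- Severity -> Hospital
  P4: Dosage <- PriorTherapy <- Biomarker -> Outcome -> Hospital
  P5: Dosage <- PriorTherapy <- Biomarker -> Hospital
That exhausts the simple backdoor paths. Count: 5.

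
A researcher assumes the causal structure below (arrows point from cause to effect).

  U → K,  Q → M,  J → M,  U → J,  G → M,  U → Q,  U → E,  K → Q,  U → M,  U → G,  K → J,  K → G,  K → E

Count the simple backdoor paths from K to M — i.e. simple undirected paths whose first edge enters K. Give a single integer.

A backdoor path from K to M is any simple undirected path whose first edge points into K (i.e. leaves K via a parent).
Parents of K: {U}.
Enumerating:
  P1: K <- U -> G -> M
  P2: K <- U -> Q -> M
  P3: K <- U -> J -> M
  P4: K <- U -> M
That exhausts the simple backdoor paths. Count: 4.

4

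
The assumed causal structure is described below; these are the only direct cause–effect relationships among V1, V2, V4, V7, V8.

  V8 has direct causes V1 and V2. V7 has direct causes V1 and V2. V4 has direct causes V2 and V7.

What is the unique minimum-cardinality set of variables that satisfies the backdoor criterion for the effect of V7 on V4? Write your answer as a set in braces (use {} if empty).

{V2}

Variables eligible for adjustment (non-descendants of V7, excluding V7 and V4): {V1, V2, V8}.
Backdoor paths from V7 to V4:
  P1: V7 <- V2 -> V4
  P2: V7 <- V1 -> V8 <- V2 -> V4
The empty set is not sufficient: P1 (V7 <- V2 -> V4) has no collider blocking it and no conditioned non-collider, so it is open.
Try {V2}:
  P1: blocked at fork node V2 ∈ conditioning set.
  P2: blocked at collider V8 (neither it nor any descendant is in the conditioning set).
{V2} contains no descendant of V7 and blocks every backdoor path.
No other singleton works — e.g. {V1} leaves P1 open — so {V2} is the unique smallest valid adjustment set.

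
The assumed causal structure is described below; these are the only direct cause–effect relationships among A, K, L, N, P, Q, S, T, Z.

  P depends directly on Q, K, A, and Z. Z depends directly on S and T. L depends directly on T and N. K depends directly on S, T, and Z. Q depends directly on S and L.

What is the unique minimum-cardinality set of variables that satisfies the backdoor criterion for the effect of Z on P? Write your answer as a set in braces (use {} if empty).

{S, T}

Variables eligible for adjustment (non-descendants of Z, excluding Z and P): {A, L, N, Q, S, T}.
Backdoor paths from Z to P:
  P1: Z <- S -> Q <- L <- T -> K -> P
  P2: Z <- S -> Q -> P
  P3: Z <- S -> K <- T -> L -> Q -> P
  P4: Z <- S -> K -> P
  P5: Z <- T -> L -> Q <- S -> K -> P
  P6: Z <- T -> L -> Q -> P
  P7: Z <- T -> K <- S -> Q -> P
  P8: Z <- T -> K -> P
The empty set is not sufficient: P2 (Z <- S -> Q -> P) has no collider blocking it and no conditioned non-collider, so it is open.
Try {S, T}:
  P1: blocked at fork node S ∈ conditioning set.
  P2: blocked at fork node S ∈ conditioning set.
  P3: blocked at fork node S ∈ conditioning set.
  P4: blocked at fork node S ∈ conditioning set.
  P5: blocked at fork node T ∈ conditioning set.
  P6: blocked at fork node T ∈ conditioning set.
  P7: blocked at fork node T ∈ conditioning set.
  P8: blocked at fork node T ∈ conditioning set.
{S, T} contains no descendant of Z and blocks every backdoor path.
Every element of {S, T} is needed (dropping S leaves P2 open; dropping T leaves P6 open), so no proper subset is valid.
Among all size-2 subsets of the eligible variables, only {S, T} blocks every backdoor path, so it is the unique smallest valid adjustment set.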